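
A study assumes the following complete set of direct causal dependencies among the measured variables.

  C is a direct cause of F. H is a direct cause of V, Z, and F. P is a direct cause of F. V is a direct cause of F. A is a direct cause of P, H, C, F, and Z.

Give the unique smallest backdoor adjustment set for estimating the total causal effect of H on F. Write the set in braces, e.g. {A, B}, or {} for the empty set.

{A}

Variables eligible for adjustment (non-descendants of H, excluding H and F): {A, C, P}.
Backdoor paths from H to F:
  P1: H <- A -> C -> F
  P2: H <- A -> P -> F
  P3: H <- A -> F
The empty set is not sufficient: P1 (H <- A -> C -> F) has no collider blocking it and no conditioned non-collider, so it is open.
Try {A}:
  P1: blocked at fork node A ∈ conditioning set.
  P2: blocked at fork node A ∈ conditioning set.
  P3: blocked at fork node A ∈ conditioning set.
{A} contains no descendant of H and blocks every backdoor path.
No other singleton works — e.g. {C} leaves P2 open — so {A} is the unique smallest valid adjustment set.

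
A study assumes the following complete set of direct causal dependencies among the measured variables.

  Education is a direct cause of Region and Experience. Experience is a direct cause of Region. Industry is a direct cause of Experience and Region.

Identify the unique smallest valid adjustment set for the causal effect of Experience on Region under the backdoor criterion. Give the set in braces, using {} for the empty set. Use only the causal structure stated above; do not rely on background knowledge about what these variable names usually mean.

{Education, Industry}

Variables eligible for adjustment (non-descendants of Experience, excluding Experience and Region): {Education, Industry}.
Backdoor paths from Experience to Region:
  P1: Experience <- Education -> Region
  P2: Experience <- Industry -> Region
The empty set is not sufficient: P1 (Experience <- Education -> Region) has no collider blocking it and no conditioned non-collider, so it is open.
Try {Education, Industry}:
  P1: blocked at fork node Education ∈ conditioning set.
  P2: blocked at fork node Industry ∈ conditioning set.
{Education, Industry} contains no descendant of Experience and blocks every backdoor path.
Every element of {Education, Industry} is needed (dropping Education leaves P1 open; dropping Industry leaves P2 open), so no proper subset is valid.
Among all size-2 subsets of the eligible variables, only {Education, Industry} blocks every backdoor path, so it is the unique smallest valid adjustment set.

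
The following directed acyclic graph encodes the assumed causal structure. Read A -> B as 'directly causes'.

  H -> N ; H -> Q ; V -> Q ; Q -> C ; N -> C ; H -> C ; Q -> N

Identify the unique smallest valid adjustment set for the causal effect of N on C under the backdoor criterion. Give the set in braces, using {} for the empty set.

Variables eligible for adjustment (non-descendants of N, excluding N and C): {H, Q, V}.
Backdoor paths from N to C:
  P1: N <- H -> Q -> C
  P2: N <- H -> C
  P3: N <- Q <- H -> C
  P4: N <- Q -> C
The empty set is not sufficient: P1 (N <- H -> Q -> C) has no collider blocking it and no conditioned non-collider, so it is open.
Try {H, Q}:
  P1: blocked at fork node H ∈ conditioning set.
  P2: blocked at fork node H ∈ conditioning set.
  P3: blocked at chain node Q ∈ conditioning set.
  P4: blocked at fork node Q ∈ conditioning set.
{H, Q} contains no descendant of N and blocks every backdoor path.
Every element of {H, Q} is needed (dropping H leaves P2 open; dropping Q leaves P4 open), so no proper subset is valid.
Among all size-2 subsets of the eligible variables, only {H, Q} blocks every backdoor path, so it is the unique smallest valid adjustment set.

{H, Q}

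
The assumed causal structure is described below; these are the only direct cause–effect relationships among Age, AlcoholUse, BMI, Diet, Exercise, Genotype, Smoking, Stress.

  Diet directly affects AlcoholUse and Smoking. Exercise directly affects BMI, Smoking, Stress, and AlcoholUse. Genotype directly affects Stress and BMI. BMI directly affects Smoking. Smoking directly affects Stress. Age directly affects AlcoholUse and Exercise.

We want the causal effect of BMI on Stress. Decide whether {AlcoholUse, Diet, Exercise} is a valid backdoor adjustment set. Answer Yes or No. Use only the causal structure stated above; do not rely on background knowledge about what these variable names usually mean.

Backdoor paths from BMI to Stress (paths whose first edge points into BMI):
  P1: BMI <- Genotype -> Stress
  P2: BMI <- Exercise <- Age -> AlcoholUse <- Diet -> Smoking -> Stress
  P3: BMI <- Exercise -> AlcoholUse <- Diet -> Smoking -> Stress
  P4: BMI <- Exercise -> Smoking -> Stress
  P5: BMI <- Exercise -> Stress
Condition 1 (no descendant of BMI in the set): holds — descendants of BMI are {Smoking, Stress}; none are in {AlcoholUse, Diet, Exercise}.
Condition 2 (every backdoor path blocked by {AlcoholUse, Diet, Exercise}):
  P1: open — no interior node is in the conditioning set.
  P2: blocked at chain node Exercise ∈ conditioning set.
  P3: blocked at fork node Exercise ∈ conditioning set.
  P4: blocked at fork node Exercise ∈ conditioning set.
  P5: blocked at fork node Exercise ∈ conditioning set.
{AlcoholUse, Diet, Exercise} does not satisfy the backdoor criterion.

No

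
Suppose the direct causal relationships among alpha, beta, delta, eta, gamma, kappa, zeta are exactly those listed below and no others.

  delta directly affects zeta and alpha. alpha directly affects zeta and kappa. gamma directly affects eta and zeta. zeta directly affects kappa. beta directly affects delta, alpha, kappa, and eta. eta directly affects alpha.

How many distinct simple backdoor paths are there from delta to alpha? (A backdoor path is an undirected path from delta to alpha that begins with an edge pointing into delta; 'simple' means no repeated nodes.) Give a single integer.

A backdoor path from delta to alpha is any simple undirected path whose first edge points into delta (i.e. leaves delta via a parent).
Parents of delta: {beta}.
Enumerating:
  P1: delta <- beta -> eta <- gamma -> zeta <- alpha
  P2: delta <- beta -> eta <- gamma -> zeta -> kappa <- alpha
  P3: delta <- beta -> eta -> alpha
  P4: delta <- beta -> alpha
  P5: delta <- beta -> kappa <- alpha
  P6: delta <- beta -> kappa <- zeta <- gamma -> eta -> alpha
  P7: delta <- beta -> kappa <- zeta <- alpha
That exhausts the simple backdoor paths. Count: 7.

7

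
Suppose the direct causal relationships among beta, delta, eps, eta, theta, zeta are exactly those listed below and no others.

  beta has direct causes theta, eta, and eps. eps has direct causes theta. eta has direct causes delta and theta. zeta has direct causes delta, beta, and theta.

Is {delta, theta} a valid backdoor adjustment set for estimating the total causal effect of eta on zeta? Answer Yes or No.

Backdoor paths from eta to zeta (paths whose first edge points into eta):
  P1: eta <- theta -> eps -> beta -> zeta
  P2: eta <- theta -> beta -> zeta
  P3: eta <- theta -> zeta
  P4: eta <- delta -> zeta
Condition 1 (no descendant of eta in the set): holds — descendants of eta are {beta, zeta}; none are in {delta, theta}.
Condition 2 (every backdoor path blocked by {delta, theta}):
  P1: blocked at fork node theta ∈ conditioning set.
  P2: blocked at fork node theta ∈ conditioning set.
  P3: blocked at fork node theta ∈ conditioning set.
  P4: blocked at fork node delta ∈ conditioning set.
{delta, theta} satisfies the backdoor criterion.

Yes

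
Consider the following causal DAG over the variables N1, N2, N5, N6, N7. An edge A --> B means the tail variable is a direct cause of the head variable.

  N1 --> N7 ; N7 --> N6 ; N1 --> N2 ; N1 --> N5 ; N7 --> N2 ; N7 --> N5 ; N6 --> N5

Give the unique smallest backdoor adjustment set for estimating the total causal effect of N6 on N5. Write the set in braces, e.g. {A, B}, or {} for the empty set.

{N7}

Variables eligible for adjustment (non-descendants of N6, excluding N6 and N5): {N1, N2, N7}.
Backdoor paths from N6 to N5:
  P1: N6 <- N7 <- N1 -> N5
  P2: N6 <- N7 -> N2 <- N1 -> N5
  P3: N6 <- N7 -> N5
The empty set is not sufficient: P1 (N6 <- N7 <- N1 -> N5) has no collider blocking it and no conditioned non-collider, so it is open.
Try {N7}:
  P1: blocked at chain node N7 ∈ conditioning set.
  P2: blocked at fork node N7 ∈ conditioning set.
  P3: blocked at fork node N7 ∈ conditioning set.
{N7} contains no descendant of N6 and blocks every backdoor path.
No other singleton works — e.g. {N1} leaves P3 open — so {N7} is the unique smallest valid adjustment set.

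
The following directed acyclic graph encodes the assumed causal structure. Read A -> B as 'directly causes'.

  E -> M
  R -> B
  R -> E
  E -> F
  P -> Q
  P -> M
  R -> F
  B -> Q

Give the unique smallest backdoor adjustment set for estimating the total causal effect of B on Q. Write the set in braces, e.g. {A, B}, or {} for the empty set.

{}

Variables eligible for adjustment (non-descendants of B, excluding B and Q): {E, F, M, P, R}.
Backdoor paths from B to Q:
  P1: B <- R -> E -> M <- P -> Q
  P2: B <- R -> F <- E -> M <- P -> Q
Each backdoor path contains an unconditioned collider, so every path is already blocked with the empty conditioning set:
  P1: blocked at collider M (neither it nor any descendant is in the conditioning set).
  P2: blocked at collider F (neither it nor any descendant is in the conditioning set).
The empty set is therefore the unique smallest valid set.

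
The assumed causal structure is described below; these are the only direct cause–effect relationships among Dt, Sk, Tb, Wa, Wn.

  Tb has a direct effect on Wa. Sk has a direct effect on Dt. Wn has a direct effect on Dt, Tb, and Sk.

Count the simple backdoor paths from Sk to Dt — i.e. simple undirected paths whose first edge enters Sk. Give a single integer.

1

A backdoor path from Sk to Dt is any simple undirected path whose first edge points into Sk (i.e. leaves Sk via a parent).
Parents of Sk: {Wn}.
Enumerating:
  P1: Sk <- Wn -> Dt
That exhausts the simple backdoor paths. Count: 1.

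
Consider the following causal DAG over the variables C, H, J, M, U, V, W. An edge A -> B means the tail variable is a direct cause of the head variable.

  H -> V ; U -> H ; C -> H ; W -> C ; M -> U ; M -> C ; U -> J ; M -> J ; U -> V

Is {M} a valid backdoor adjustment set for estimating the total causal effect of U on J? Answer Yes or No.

Yes

Backdoor paths from U to J (paths whose first edge points into U):
  P1: U <- M -> J
Condition 1 (no descendant of U in the set): holds — descendants of U are {H, J, V}; none are in {M}.
Condition 2 (every backdoor path blocked by {M}):
  P1: blocked at fork node M ∈ conditioning set.
{M} satisfies the backdoor criterion.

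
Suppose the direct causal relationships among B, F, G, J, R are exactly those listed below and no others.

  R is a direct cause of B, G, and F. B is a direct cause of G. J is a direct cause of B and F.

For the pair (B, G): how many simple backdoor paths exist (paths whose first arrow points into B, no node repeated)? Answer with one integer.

2

A backdoor path from B to G is any simple undirected path whose first edge points into B (i.e. leaves B via a parent).
Parents of B: {J, R}.
Enumerating:
  P1: B <- R -> G
  P2: B <- J -> F <- R -> G
That exhausts the simple backdoor paths. Count: 2.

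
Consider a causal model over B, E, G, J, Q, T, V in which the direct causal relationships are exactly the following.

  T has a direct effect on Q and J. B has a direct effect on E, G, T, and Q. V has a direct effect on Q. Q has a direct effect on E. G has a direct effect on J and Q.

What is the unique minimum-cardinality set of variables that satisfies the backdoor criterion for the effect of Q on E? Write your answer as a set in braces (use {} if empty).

Variables eligible for adjustment (non-descendants of Q, excluding Q and E): {B, G, J, T, V}.
Backdoor paths from Q to E:
  P1: Q <- B -> E
  P2: Q <- G <- B -> E
  P3: Q <- G -> J <- T <- B -> E
  P4: Q <- T <- B -> E
  P5: Q <- T -> J <- G <- B -> E
The empty set is not sufficient: P1 (Q <- B -> E) has no collider blocking it and no conditioned non-collider, so it is open.
Try {B}:
  P1: blocked at fork node B ∈ conditioning set.
  P2: blocked at fork node B ∈ conditioning set.
  P3: blocked at collider J (neither it nor any descendant is in the conditioning set).
  P4: blocked at fork node B ∈ conditioning set.
  P5: blocked at collider J (neither it nor any descendant is in the conditioning set).
{B} contains no descendant of Q and blocks every backdoor path.
No other singleton works — e.g. {G} leaves P1 open — so {B} is the unique smallest valid adjustment set.

{B}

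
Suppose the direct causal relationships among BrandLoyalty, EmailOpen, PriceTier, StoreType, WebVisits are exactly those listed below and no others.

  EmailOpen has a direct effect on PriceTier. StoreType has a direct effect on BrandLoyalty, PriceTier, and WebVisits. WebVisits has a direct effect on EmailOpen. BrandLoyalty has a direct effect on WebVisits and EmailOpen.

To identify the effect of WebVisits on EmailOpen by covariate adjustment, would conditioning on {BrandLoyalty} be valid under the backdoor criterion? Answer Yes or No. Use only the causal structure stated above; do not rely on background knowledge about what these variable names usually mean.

Backdoor paths from WebVisits to EmailOpen (paths whose first edge points into WebVisits):
  P1: WebVisits <- StoreType -> BrandLoyalty -> EmailOpen
  P2: WebVisits <- StoreType -> PriceTier <- EmailOpen
  P3: WebVisits <- BrandLoyalty <- StoreType -> PriceTier <- EmailOpen
  P4: WebVisits <- BrandLoyalty -> EmailOpen
Condition 1 (no descendant of WebVisits in the set): holds — descendants of WebVisits are {EmailOpen, PriceTier}; none are in {BrandLoyalty}.
Condition 2 (every backdoor path blocked by {BrandLoyalty}):
  P1: blocked at chain node BrandLoyalty ∈ conditioning set.
  P2: blocked at collider PriceTier (neither it nor any descendant is in the conditioning set).
  P3: blocked at chain node BrandLoyalty ∈ conditioning set.
  P4: blocked at fork node BrandLoyalty ∈ conditioning set.
{BrandLoyalty} satisfies the backdoor criterion.

Yes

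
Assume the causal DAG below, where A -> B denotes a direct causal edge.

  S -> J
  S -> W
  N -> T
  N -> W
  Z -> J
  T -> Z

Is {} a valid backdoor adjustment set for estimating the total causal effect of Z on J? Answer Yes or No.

Backdoor paths from Z to J (paths whose first edge points into Z):
  P1: Z <- T <- N -> W <- S -> J
Condition 1 (no descendant of Z in the set): holds — descendants of Z are {J}; none are in {}.
Condition 2 (every backdoor path blocked by {}):
  P1: blocked at collider W (neither it nor any descendant is in the conditioning set).
{} satisfies the backdoor criterion.

Yes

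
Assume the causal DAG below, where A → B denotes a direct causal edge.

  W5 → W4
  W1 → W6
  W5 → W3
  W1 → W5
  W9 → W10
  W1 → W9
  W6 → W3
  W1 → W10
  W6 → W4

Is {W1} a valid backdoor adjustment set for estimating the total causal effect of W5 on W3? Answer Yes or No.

Yes

Backdoor paths from W5 to W3 (paths whose first edge points into W5):
  P1: W5 <- W1 -> W6 -> W3
Condition 1 (no descendant of W5 in the set): holds — descendants of W5 are {W3, W4}; none are in {W1}.
Condition 2 (every backdoor path blocked by {W1}):
  P1: blocked at fork node W1 ∈ conditioning set.
{W1} satisfies the backdoor criterion.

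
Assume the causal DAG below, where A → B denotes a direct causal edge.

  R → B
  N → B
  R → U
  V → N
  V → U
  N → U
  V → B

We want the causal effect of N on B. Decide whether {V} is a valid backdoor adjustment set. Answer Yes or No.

Backdoor paths from N to B (paths whose first edge points into N):
  P1: N <- V -> B
  P2: N <- V -> U <- R -> B
Condition 1 (no descendant of N in the set): holds — descendants of N are {B, U}; none are in {V}.
Condition 2 (every backdoor path blocked by {V}):
  P1: blocked at fork node V ∈ conditioning set.
  P2: blocked at fork node V ∈ conditioning set.
{V} satisfies the backdoor criterion.

Yes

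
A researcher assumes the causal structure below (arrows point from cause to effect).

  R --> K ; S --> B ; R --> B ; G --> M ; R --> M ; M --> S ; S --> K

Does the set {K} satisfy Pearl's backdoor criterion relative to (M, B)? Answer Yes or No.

No

Backdoor paths from M to B (paths whose first edge points into M):
  P1: M <- R -> K <- S -> B
  P2: M <- R -> B
Condition 1 (no descendant of M in the set): FAILS — K is a descendant of M.
Condition 2 (every backdoor path blocked by {K}):
  P1: open — collider(s) K are conditioned on (or have a conditioned descendant) and no non-collider on the path is in the set.
  P2: open — no interior node is in the conditioning set.
{K} does not satisfy the backdoor criterion.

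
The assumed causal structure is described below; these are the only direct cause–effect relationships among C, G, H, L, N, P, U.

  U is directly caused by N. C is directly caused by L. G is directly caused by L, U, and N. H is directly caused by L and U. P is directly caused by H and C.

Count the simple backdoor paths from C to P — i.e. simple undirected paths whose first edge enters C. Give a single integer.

A backdoor path from C to P is any simple undirected path whose first edge points into C (i.e. leaves C via a parent).
Parents of C: {L}.
Enumerating:
  P1: C <- L -> G <- N -> U -> H -> P
  P2: C <- L -> G <- U -> H -> P
  P3: C <- L -> H -> P
That exhausts the simple backdoor paths. Count: 3.

3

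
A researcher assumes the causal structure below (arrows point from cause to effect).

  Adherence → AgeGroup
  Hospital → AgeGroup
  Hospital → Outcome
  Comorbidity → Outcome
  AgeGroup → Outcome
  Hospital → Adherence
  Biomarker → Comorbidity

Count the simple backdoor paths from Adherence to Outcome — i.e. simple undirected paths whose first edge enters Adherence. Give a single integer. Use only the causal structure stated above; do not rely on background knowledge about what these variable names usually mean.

A backdoor path from Adherence to Outcome is any simple undirected path whose first edge points into Adherence (i.e. leaves Adherence via a parent).
Parents of Adherence: {Hospital}.
Enumerating:
  P1: Adherence <- Hospital -> AgeGroup -> Outcome
  P2: Adherence <- Hospital -> Outcome
That exhausts the simple backdoor paths. Count: 2.

2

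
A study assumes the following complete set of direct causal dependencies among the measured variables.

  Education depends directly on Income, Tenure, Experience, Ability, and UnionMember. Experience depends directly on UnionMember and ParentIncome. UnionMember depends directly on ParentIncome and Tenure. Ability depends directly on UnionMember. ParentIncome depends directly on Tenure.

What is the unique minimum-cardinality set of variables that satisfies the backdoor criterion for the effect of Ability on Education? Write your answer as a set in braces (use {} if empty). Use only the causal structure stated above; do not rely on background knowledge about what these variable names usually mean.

{UnionMember}

Variables eligible for adjustment (non-descendants of Ability, excluding Ability and Education): {Experience, Income, ParentIncome, Tenure, UnionMember}.
Backdoor paths from Ability to Education:
  P1: Ability <- UnionMember <- Tenure -> ParentIncome -> Experience -> Education
  P2: Ability <- UnionMember <- Tenure -> Education
  P3: Ability <- UnionMember <- ParentIncome <- Tenure -> Education
  P4: Ability <- UnionMember <- ParentIncome -> Experience -> Education
  P5: Ability <- UnionMember -> Experience <- ParentIncome <- Tenure -> Education
  P6: Ability <- UnionMember -> Experience -> Education
  P7: Ability <- UnionMember -> Education
The empty set is not sufficient: P1 (Ability <- UnionMember <- Tenure -> ParentIncome -> Experience -> Education) has no collider blocking it and no conditioned non-collider, so it is open.
Try {UnionMember}:
  P1: blocked at chain node UnionMember ∈ conditioning set.
  P2: blocked at chain node UnionMember ∈ conditioning set.
  P3: blocked at chain node UnionMember ∈ conditioning set.
  P4: blocked at chain node UnionMember ∈ conditioning set.
  P5: blocked at fork node UnionMember ∈ conditioning set.
  P6: blocked at fork node UnionMember ∈ conditioning set.
  P7: blocked at fork node UnionMember ∈ conditioning set.
{UnionMember} contains no descendant of Ability and blocks every backdoor path.
No other singleton works — e.g. {Tenure} leaves P4 open — so {UnionMember} is the unique smallest valid adjustment set.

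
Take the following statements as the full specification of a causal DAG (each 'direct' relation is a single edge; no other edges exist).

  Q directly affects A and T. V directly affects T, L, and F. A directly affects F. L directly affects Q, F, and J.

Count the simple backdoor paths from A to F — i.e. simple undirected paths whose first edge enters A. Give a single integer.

4

A backdoor path from A to F is any simple undirected path whose first edge points into A (i.e. leaves A via a parent).
Parents of A: {Q}.
Enumerating:
  P1: A <- Q <- L <- V -> F
  P2: A <- Q <- L -> F
  P3: A <- Q -> T <- V -> L -> F
  P4: A <- Q -> T <- V -> F
That exhausts the simple backdoor paths. Count: 4.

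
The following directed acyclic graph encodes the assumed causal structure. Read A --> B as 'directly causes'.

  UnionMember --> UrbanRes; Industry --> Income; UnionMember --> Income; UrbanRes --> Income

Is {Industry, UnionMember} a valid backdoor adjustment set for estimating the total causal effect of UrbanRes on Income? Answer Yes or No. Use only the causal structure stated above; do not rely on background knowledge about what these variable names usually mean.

Yes

Backdoor paths from UrbanRes to Income (paths whose first edge points into UrbanRes):
  P1: UrbanRes <- UnionMember -> Income
Condition 1 (no descendant of UrbanRes in the set): holds — descendants of UrbanRes are {Income}; none are in {Industry, UnionMember}.
Condition 2 (every backdoor path blocked by {Industry, UnionMember}):
  P1: blocked at fork node UnionMember ∈ conditioning set.
{Industry, UnionMember} satisfies the backdoor criterion.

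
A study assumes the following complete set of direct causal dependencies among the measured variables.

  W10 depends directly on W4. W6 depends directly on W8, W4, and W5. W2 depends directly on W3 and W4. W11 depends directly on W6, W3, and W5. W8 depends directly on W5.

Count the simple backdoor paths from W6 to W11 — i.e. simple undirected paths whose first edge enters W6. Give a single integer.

3

A backdoor path from W6 to W11 is any simple undirected path whose first edge points into W6 (i.e. leaves W6 via a parent).
Parents of W6: {W4, W5, W8}.
Enumerating:
  P1: W6 <- W5 -> W11
  P2: W6 <- W8 <- W5 -> W11
  P3: W6 <- W4 -> W2 <- W3 -> W11
That exhausts the simple backdoor paths. Count: 3.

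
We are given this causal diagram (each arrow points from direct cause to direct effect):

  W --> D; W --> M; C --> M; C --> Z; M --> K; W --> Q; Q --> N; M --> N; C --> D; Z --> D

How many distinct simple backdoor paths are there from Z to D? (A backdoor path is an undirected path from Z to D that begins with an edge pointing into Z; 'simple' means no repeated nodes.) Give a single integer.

3

A backdoor path from Z to D is any simple undirected path whose first edge points into Z (i.e. leaves Z via a parent).
Parents of Z: {C}.
Enumerating:
  P1: Z <- C -> M <- W -> D
  P2: Z <- C -> M -> N <- Q <- W -> D
  P3: Z <- C -> D
That exhausts the simple backdoor paths. Count: 3.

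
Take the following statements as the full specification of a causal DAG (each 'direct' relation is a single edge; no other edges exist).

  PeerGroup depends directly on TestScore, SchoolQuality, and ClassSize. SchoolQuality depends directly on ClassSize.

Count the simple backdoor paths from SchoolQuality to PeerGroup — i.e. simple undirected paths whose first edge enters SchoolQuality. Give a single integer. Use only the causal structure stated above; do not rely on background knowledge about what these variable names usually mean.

A backdoor path from SchoolQuality to PeerGroup is any simple undirected path whose first edge points into SchoolQuality (i.e. leaves SchoolQuality via a parent).
Parents of SchoolQuality: {ClassSize}.
Enumerating:
  P1: SchoolQuality <- ClassSize -> PeerGroup
That exhausts the simple backdoor paths. Count: 1.

1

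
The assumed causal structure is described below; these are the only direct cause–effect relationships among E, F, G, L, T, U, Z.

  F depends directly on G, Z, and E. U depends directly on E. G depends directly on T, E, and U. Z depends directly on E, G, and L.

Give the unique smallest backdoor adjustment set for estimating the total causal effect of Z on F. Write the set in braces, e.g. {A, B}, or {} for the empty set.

{E, G}

Variables eligible for adjustment (non-descendants of Z, excluding Z and F): {E, G, L, T, U}.
Backdoor paths from Z to F:
  P1: Z <- E -> U -> G -> F
  P2: Z <- E -> G -> F
  P3: Z <- E -> F
  P4: Z <- G <- E -> F
  P5: Z <- G <- U <- E -> F
  P6: Z <- G -> F
The empty set is not sufficient: P1 (Z <- E -> U -> G -> F) has no collider blocking it and no conditioned non-collider, so it is open.
Try {E, G}:
  P1: blocked at fork node E ∈ conditioning set.
  P2: blocked at fork node E ∈ conditioning set.
  P3: blocked at fork node E ∈ conditioning set.
  P4: blocked at chain node G ∈ conditioning set.
  P5: blocked at chain node G ∈ conditioning set.
  P6: blocked at fork node G ∈ conditioning set.
{E, G} contains no descendant of Z and blocks every backdoor path.
Every element of {E, G} is needed (dropping E leaves P3 open; dropping G leaves P6 open), so no proper subset is valid.
Among all size-2 subsets of the eligible variables, only {E, G} blocks every backdoor path, so it is the unique smallest valid adjustment set.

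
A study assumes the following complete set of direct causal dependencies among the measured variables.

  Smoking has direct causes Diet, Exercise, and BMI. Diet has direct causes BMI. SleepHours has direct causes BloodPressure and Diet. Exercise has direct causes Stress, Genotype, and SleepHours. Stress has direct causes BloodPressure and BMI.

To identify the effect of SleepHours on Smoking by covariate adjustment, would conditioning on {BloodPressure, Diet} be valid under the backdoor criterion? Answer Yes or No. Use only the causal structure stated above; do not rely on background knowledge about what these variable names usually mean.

Yes

Backdoor paths from SleepHours to Smoking (paths whose first edge points into SleepHours):
  P1: SleepHours <- BloodPressure -> Stress <- BMI -> Diet -> Smoking
  P2: SleepHours <- BloodPressure -> Stress <- BMI -> Smoking
  P3: SleepHours <- BloodPressure -> Stress -> Exercise -> Smoking
  P4: SleepHours <- Diet <- BMI -> Stress -> Exercise -> Smoking
  P5: SleepHours <- Diet <- BMI -> Smoking
  P6: SleepHours <- Diet -> Smoking
Condition 1 (no descendant of SleepHours in the set): holds — descendants of SleepHours are {Exercise, Smoking}; none are in {BloodPressure, Diet}.
Condition 2 (every backdoor path blocked by {BloodPressure, Diet}):
  P1: blocked at fork node BloodPressure ∈ conditioning set.
  P2: blocked at fork node BloodPressure ∈ conditioning set.
  P3: blocked at fork node BloodPressure ∈ conditioning set.
  P4: blocked at chain node Diet ∈ conditioning set.
  P5: blocked at chain node Diet ∈ conditioning set.
  P6: blocked at fork node Diet ∈ conditioning set.
{BloodPressure, Diet} satisfies the backdoor criterion.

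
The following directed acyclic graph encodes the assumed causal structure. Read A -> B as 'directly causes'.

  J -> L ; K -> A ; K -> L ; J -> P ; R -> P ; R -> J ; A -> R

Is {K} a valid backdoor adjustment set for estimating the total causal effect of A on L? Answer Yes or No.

Backdoor paths from A to L (paths whose first edge points into A):
  P1: A <- K -> L
Condition 1 (no descendant of A in the set): holds — descendants of A are {J, L, P, R}; none are in {K}.
Condition 2 (every backdoor path blocked by {K}):
  P1: blocked at fork node K ∈ conditioning set.
{K} satisfies the backdoor criterion.

Yes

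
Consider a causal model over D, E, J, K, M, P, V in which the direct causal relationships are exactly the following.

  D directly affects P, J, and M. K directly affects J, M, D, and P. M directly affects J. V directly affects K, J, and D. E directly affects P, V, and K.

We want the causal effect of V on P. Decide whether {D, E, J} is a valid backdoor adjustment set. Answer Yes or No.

No

Backdoor paths from V to P (paths whose first edge points into V):
  P1: V <- E -> K -> D -> P
  P2: V <- E -> K -> M <- D -> P
  P3: V <- E -> K -> M -> J <- D -> P
  P4: V <- E -> K -> J <- D -> P
  P5: V <- E -> K -> J <- M <- D -> P
  P6: V <- E -> K -> P
  P7: V <- E -> P
Condition 1 (no descendant of V in the set): FAILS — D and J are descendants of V.
Condition 2 (every backdoor path blocked by {D, E, J}):
  P1: blocked at fork node E ∈ conditioning set.
  P2: blocked at fork node E ∈ conditioning set.
  P3: blocked at fork node E ∈ conditioning set.
  P4: blocked at fork node E ∈ conditioning set.
  P5: blocked at fork node E ∈ conditioning set.
  P6: blocked at fork node E ∈ conditioning set.
  P7: blocked at fork node E ∈ conditioning set.
{D, E, J} does not satisfy the backdoor criterion.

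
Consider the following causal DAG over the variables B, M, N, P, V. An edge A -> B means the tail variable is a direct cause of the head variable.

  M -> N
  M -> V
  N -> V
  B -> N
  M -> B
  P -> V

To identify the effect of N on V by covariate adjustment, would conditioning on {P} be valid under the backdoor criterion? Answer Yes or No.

No

Backdoor paths from N to V (paths whose first edge points into N):
  P1: N <- M -> V
  P2: N <- B <- M -> V
Condition 1 (no descendant of N in the set): holds — descendants of N are {V}; none are in {P}.
Condition 2 (every backdoor path blocked by {P}):
  P1: open — no interior node is in the conditioning set.
  P2: open — no interior node is in the conditioning set.
{P} does not satisfy the backdoor criterion.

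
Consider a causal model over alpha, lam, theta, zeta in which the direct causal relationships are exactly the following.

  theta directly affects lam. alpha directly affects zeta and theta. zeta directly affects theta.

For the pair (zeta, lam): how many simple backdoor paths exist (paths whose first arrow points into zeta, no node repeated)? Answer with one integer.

1

A backdoor path from zeta to lam is any simple undirected path whose first edge points into zeta (i.e. leaves zeta via a parent).
Parents of zeta: {alpha}.
Enumerating:
  P1: zeta <- alpha -> theta -> lam
That exhausts the simple backdoor paths. Count: 1.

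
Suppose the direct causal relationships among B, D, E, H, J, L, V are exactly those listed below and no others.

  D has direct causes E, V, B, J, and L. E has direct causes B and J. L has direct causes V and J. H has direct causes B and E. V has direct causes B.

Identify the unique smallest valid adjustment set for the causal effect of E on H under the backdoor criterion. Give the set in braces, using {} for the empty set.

Variables eligible for adjustment (non-descendants of E, excluding E and H): {B, J, L, V}.
Backdoor paths from E to H:
  P1: E <- B -> H
  P2: E <- J -> L <- V <- B -> H
  P3: E <- J -> L <- V -> D <- B -> H
  P4: E <- J -> L -> D <- B -> H
  P5: E <- J -> L -> D <- V <- B -> H
  P6: E <- J -> D <- B -> H
  P7: E <- J -> D <- V <- B -> H
  P8: E <- J -> D <- L <- V <- B -> H
The empty set is not sufficient: P1 (E <- B -> H) has no collider blocking it and no conditioned non-collider, so it is open.
Try {B}:
  P1: blocked at fork node B ∈ conditioning set.
  P2: blocked at collider L (neither it nor any descendant is in the conditioning set).
  P3: blocked at collider L (neither it nor any descendant is in the conditioning set).
  P4: blocked at collider D (neither it nor any descendant is in the conditioning set).
  P5: blocked at collider D (neither it nor any descendant is in the conditioning set).
  P6: blocked at collider D (neither it nor any descendant is in the conditioning set).
  P7: blocked at collider D (neither it nor any descendant is in the conditioning set).
  P8: blocked at collider D (neither it nor any descendant is in the conditioning set).
{B} contains no descendant of E and blocks every backdoor path.
No other singleton works — e.g. {J} leaves P1 open — so {B} is the unique smallest valid adjustment set.

{B}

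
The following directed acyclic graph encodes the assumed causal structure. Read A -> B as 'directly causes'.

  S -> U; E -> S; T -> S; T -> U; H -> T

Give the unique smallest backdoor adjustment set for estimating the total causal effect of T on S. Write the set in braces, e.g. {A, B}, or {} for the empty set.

Variables eligible for adjustment (non-descendants of T, excluding T and S): {E, H}.
Backdoor paths from T to S:
  (none)
With no backdoor paths the empty set already satisfies the criterion, and it is trivially minimal.

{}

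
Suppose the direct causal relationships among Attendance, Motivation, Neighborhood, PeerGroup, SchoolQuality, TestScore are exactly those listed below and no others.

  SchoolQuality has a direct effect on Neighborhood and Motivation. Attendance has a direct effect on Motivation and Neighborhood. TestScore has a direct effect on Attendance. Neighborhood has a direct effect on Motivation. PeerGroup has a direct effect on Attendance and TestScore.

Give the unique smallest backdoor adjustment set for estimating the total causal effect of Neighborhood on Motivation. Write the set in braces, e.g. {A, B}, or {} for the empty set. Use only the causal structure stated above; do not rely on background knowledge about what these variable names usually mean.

Variables eligible for adjustment (non-descendants of Neighborhood, excluding Neighborhood and Motivation): {Attendance, PeerGroup, SchoolQuality, TestScore}.
Backdoor paths from Neighborhood to Motivation:
  P1: Neighborhood <- SchoolQuality -> Motivation
  P2: Neighborhood <- Attendance -> Motivation
The empty set is not sufficient: P1 (Neighborhood <- SchoolQuality -> Motivation) has no collider blocking it and no conditioned non-collider, so it is open.
Try {Attendance, SchoolQuality}:
  P1: blocked at fork node SchoolQuality ∈ conditioning set.
  P2: blocked at fork node Attendance ∈ conditioning set.
{Attendance, SchoolQuality} contains no descendant of Neighborhood and blocks every backdoor path.
Every element of {Attendance, SchoolQuality} is needed (dropping Attendance leaves P2 open; dropping SchoolQuality leaves P1 open), so no proper subset is valid.
Among all size-2 subsets of the eligible variables, only {Attendance, SchoolQuality} blocks every backdoor path, so it is the unique smallest valid adjustment set.

{Attendance, SchoolQuality}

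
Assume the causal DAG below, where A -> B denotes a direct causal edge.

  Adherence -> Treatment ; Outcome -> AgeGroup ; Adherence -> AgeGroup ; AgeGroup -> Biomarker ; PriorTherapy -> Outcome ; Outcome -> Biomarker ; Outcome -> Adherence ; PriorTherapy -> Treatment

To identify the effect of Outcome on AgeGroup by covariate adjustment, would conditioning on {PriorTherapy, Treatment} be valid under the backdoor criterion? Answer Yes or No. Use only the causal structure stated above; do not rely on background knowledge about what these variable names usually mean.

No

Backdoor paths from Outcome to AgeGroup (paths whose first edge points into Outcome):
  P1: Outcome <- PriorTherapy -> Treatment <- Adherence -> AgeGroup
Condition 1 (no descendant of Outcome in the set): FAILS — Treatment is a descendant of Outcome.
Condition 2 (every backdoor path blocked by {PriorTherapy, Treatment}):
  P1: blocked at fork node PriorTherapy ∈ conditioning set.
{PriorTherapy, Treatment} does not satisfy the backdoor criterion.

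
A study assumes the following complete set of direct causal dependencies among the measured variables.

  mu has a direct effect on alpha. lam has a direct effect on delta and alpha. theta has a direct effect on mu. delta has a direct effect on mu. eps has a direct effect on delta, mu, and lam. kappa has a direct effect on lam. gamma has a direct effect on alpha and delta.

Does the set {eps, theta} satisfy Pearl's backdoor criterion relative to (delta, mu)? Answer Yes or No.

Backdoor paths from delta to mu (paths whose first edge points into delta):
  P1: delta <- eps -> lam -> alpha <- mu
  P2: delta <- eps -> mu
  P3: delta <- gamma -> alpha <- lam <- eps -> mu
  P4: delta <- gamma -> alpha <- mu
  P5: delta <- lam <- eps -> mu
  P6: delta <- lam -> alpha <- mu
Condition 1 (no descendant of delta in the set): holds — descendants of delta are {alpha, mu}; none are in {eps, theta}.
Condition 2 (every backdoor path blocked by {eps, theta}):
  P1: blocked at fork node eps ∈ conditioning set.
  P2: blocked at fork node eps ∈ conditioning set.
  P3: blocked at collider alpha (neither it nor any descendant is in the conditioning set).
  P4: blocked at collider alpha (neither it nor any descendant is in the conditioning set).
  P5: blocked at fork node eps ∈ conditioning set.
  P6: blocked at collider alpha (neither it nor any descendant is in the conditioning set).
{eps, theta} satisfies the backdoor criterion.

Yes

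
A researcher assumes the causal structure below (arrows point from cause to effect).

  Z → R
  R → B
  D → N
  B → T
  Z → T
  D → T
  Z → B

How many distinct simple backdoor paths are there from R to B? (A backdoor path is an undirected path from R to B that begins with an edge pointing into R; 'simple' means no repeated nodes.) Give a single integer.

A backdoor path from R to B is any simple undirected path whose first edge points into R (i.e. leaves R via a parent).
Parents of R: {Z}.
Enumerating:
  P1: R <- Z -> B
  P2: R <- Z -> T <- B
That exhausts the simple backdoor paths. Count: 2.

2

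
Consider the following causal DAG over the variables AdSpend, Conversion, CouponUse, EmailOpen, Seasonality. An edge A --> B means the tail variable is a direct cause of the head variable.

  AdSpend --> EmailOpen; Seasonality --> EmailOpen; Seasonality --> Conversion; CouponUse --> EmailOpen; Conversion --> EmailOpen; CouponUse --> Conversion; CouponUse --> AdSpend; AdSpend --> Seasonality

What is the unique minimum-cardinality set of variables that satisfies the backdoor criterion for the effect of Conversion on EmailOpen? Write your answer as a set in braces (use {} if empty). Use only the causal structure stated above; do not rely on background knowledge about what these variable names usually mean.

{CouponUse, Seasonality}

Variables eligible for adjustment (non-descendants of Conversion, excluding Conversion and EmailOpen): {AdSpend, CouponUse, Seasonality}.
Backdoor paths from Conversion to EmailOpen:
  P1: Conversion <- CouponUse -> AdSpend -> Seasonality -> EmailOpen
  P2: Conversion <- CouponUse -> AdSpend -> EmailOpen
  P3: Conversion <- CouponUse -> EmailOpen
  P4: Conversion <- Seasonality <- AdSpend <- CouponUse -> EmailOpen
  P5: Conversion <- Seasonality <- AdSpend -> EmailOpen
  P6: Conversion <- Seasonality -> EmailOpen
The empty set is not sufficient: P1 (Conversion <- CouponUse -> AdSpend -> Seasonality -> EmailOpen) has no collider blocking it and no conditioned non-collider, so it is open.
Try {CouponUse, Seasonality}:
  P1: blocked at fork node CouponUse ∈ conditioning set.
  P2: blocked at fork node CouponUse ∈ conditioning set.
  P3: blocked at fork node CouponUse ∈ conditioning set.
  P4: blocked at chain node Seasonality ∈ conditioning set.
  P5: blocked at chain node Seasonality ∈ conditioning set.
  P6: blocked at fork node Seasonality ∈ conditioning set.
{CouponUse, Seasonality} contains no descendant of Conversion and blocks every backdoor path.
Every element of {CouponUse, Seasonality} is needed (dropping CouponUse leaves P2 open; dropping Seasonality leaves P5 open), so no proper subset is valid.
Among all size-2 subsets of the eligible variables, only {CouponUse, Seasonality} blocks every backdoor path, so it is the unique smallest valid adjustment set.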